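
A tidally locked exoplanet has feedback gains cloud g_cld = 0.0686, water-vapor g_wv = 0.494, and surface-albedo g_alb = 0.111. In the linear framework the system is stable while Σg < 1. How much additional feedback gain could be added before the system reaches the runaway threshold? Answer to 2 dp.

Current total gain = 0.0686 + 0.494 + 0.111 = 0.6736.
Margin to runaway = 1 − 0.6736 = 0.33.

0.33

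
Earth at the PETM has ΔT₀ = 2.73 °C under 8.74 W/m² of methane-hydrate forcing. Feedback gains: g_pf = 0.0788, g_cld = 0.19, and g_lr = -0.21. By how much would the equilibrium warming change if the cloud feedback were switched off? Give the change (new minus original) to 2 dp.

-0.49 °C

Original: g = 0.0588, ΔT = 2.73/(1−0.0588) = 2.9006 °C.
Without cloud: g' = -0.1312, ΔT' = 2.73/(1+0.1312) = 2.4134 °C.
Change = 2.4134 − 2.9006 = -0.49 °C.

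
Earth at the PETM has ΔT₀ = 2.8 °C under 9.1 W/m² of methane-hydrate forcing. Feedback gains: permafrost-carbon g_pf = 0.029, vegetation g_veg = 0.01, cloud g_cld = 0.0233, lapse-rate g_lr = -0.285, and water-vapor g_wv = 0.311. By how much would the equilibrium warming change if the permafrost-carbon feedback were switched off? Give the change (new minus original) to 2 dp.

-0.09 °C

Original: g = 0.0883, ΔT = 2.8/(1−0.0883) = 3.0712 °C.
Without permafrost-carbon: g' = 0.0593, ΔT' = 2.8/(1−0.0593) = 2.9765 °C.
Change = 2.9765 − 3.0712 = -0.09 °C.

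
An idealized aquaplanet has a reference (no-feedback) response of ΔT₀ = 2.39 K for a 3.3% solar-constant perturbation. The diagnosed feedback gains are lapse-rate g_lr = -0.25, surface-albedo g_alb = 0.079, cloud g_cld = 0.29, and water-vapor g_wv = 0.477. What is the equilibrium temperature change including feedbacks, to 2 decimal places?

5.92 K

Total gain g = -0.25 + 0.079 + 0.29 + 0.477 = 0.596.
Amplification A = 1/(1 − 0.596) = 2.475.
ΔT = 2.39 × 2.475 = 5.92 K.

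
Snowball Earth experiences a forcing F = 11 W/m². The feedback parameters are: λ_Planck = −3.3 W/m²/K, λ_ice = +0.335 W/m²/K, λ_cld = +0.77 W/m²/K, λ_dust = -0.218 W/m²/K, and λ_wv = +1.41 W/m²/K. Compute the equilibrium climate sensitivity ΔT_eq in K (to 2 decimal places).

10.97 K

Net feedback parameter λ = (−3.3) + (+0.335) + (+0.77) + (-0.218) + (+1.41) = -1.003 W/m²/K.
ΔT = −F/λ = −11/(-1.003) = 10.97 K.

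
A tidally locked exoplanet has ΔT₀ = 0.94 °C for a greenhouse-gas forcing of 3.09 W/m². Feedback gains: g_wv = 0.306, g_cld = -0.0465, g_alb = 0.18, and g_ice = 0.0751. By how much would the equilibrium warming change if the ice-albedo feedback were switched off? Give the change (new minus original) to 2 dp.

-0.26 °C

Original: g = 0.5146, ΔT = 0.94/(1−0.5146) = 1.9365 °C.
Without ice-albedo: g' = 0.4395, ΔT' = 0.94/(1−0.4395) = 1.6771 °C.
Change = 1.6771 − 1.9365 = -0.26 °C.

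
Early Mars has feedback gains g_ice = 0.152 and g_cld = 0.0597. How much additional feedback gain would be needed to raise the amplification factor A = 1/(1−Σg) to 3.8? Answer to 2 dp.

0.53

Current total gain = 0.2117.
Target gain for A = 3.8: g* = 1 − 1/3.8 = 0.7368.
Additional gain needed = 0.7368 − 0.2117 = 0.53.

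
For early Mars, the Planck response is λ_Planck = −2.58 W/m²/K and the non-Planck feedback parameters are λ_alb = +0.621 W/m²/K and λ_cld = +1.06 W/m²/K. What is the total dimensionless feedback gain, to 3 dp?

Convert to gains: g_alb = 0.621/2.58 = 0.2407; g_cld = 1.06/2.58 = 0.4109.
Total gain g = 0.6516.

0.652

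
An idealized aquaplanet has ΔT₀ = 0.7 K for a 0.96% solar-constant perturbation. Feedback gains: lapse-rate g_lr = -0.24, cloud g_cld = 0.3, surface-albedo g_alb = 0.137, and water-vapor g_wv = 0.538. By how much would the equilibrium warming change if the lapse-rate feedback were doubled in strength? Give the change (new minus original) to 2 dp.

-1.26 K

Original: g = 0.735, ΔT = 0.7/(1−0.735) = 2.6415 K.
With doubled lapse-rate: g' = 0.495, ΔT' = 0.7/(1−0.495) = 1.3861 K.
Change = 1.3861 − 2.6415 = -1.26 K.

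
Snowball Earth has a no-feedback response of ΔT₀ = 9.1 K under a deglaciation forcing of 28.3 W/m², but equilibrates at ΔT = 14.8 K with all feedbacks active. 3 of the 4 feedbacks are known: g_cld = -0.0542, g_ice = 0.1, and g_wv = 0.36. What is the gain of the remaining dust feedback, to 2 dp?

-0.02

Amplification A = ΔT/ΔT₀ = 14.8/9.1 = 1.626.
Total gain g = 1 − 1/A = 1 − 1/1.626 = 0.385.
Known gains sum to -0.0542 + 0.1 + 0.36 = 0.4058.
g_dust = 0.385 − 0.4058 = -0.02.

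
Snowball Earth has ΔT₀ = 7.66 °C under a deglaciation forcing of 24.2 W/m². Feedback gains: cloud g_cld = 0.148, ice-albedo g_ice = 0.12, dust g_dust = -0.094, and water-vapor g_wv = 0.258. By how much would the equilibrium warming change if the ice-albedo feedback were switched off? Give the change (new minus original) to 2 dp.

Original: g = 0.432, ΔT = 7.66/(1−0.432) = 13.4859 °C.
Without ice-albedo: g' = 0.312, ΔT' = 7.66/(1−0.312) = 11.1337 °C.
Change = 11.1337 − 13.4859 = -2.35 °C.

-2.35 °C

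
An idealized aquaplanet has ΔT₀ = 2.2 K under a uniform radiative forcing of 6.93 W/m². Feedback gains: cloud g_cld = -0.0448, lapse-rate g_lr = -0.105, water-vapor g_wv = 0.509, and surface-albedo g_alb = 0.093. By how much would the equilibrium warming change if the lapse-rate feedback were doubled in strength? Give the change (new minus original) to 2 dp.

-0.65 K

Original: g = 0.4522, ΔT = 2.2/(1−0.4522) = 4.0161 K.
With doubled lapse-rate: g' = 0.3472, ΔT' = 2.2/(1−0.3472) = 3.3701 K.
Change = 3.3701 − 4.0161 = -0.65 K.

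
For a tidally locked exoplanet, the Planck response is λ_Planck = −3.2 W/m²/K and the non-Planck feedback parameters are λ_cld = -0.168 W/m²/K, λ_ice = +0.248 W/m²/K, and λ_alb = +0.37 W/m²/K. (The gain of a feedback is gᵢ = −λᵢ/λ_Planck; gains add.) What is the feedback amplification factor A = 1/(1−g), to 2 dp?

Convert to gains: g_cld = -0.168/3.2 = -0.0525; g_ice = 0.248/3.2 = 0.0775; g_alb = 0.37/3.2 = 0.1156.
Total gain g = 0.1406.
A = 1/(1 − 0.1406) = 1.16.

1.16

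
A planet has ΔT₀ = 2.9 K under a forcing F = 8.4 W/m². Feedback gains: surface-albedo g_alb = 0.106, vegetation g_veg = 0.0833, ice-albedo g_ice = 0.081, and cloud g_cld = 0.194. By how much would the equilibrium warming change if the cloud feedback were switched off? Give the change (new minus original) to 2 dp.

Original: g = 0.4643, ΔT = 2.9/(1−0.4643) = 5.4135 K.
Without cloud: g' = 0.2703, ΔT' = 2.9/(1−0.2703) = 3.9742 K.
Change = 3.9742 − 5.4135 = -1.44 K.

-1.44 K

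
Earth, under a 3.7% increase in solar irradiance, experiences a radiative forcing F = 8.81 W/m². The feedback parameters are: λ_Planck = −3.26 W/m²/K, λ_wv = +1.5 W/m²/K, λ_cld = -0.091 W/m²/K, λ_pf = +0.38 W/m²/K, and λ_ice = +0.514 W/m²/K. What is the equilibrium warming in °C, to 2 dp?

9.21 °C

Net feedback parameter λ = (−3.26) + (+1.5) + (-0.091) + (+0.38) + (+0.514) = -0.957 W/m²/K.
ΔT = −F/λ = −8.81/(-0.957) = 9.21 °C.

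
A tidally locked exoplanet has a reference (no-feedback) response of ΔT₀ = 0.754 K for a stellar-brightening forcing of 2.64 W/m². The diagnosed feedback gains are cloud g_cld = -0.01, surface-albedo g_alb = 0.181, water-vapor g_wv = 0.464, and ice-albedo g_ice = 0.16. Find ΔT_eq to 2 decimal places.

3.68 K

Total gain g = -0.01 + 0.181 + 0.464 + 0.16 = 0.795.
Amplification A = 1/(1 − 0.795) = 4.878.
ΔT = 0.754 × 4.878 = 3.68 K.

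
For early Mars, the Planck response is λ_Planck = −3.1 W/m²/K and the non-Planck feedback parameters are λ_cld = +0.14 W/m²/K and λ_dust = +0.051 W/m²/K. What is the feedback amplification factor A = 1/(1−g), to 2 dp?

1.07

Convert to gains: g_cld = 0.14/3.1 = 0.04516; g_dust = 0.051/3.1 = 0.01645.
Total gain g = 0.06161.
A = 1/(1 − 0.06161) = 1.07.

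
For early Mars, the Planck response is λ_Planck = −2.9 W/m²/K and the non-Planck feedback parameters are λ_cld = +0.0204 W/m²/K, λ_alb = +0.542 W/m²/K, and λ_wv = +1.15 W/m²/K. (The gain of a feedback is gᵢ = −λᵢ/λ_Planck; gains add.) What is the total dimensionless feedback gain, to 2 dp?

Convert to gains: g_cld = 0.0204/2.9 = 0.007034; g_alb = 0.542/2.9 = 0.1869; g_wv = 1.15/2.9 = 0.3966.
Total gain g = 0.590534.

0.59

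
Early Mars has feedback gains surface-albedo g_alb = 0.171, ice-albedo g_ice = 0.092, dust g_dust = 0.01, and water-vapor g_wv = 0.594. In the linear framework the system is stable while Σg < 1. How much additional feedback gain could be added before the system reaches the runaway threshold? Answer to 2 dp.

Current total gain = 0.171 + 0.092 + 0.01 + 0.594 = 0.867.
Margin to runaway = 1 − 0.867 = 0.13.

0.13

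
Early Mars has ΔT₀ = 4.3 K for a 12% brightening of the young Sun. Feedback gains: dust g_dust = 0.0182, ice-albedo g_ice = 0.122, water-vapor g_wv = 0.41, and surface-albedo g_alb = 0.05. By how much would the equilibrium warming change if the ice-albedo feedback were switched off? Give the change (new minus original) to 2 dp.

Original: g = 0.6002, ΔT = 4.3/(1−0.6002) = 10.7554 K.
Without ice-albedo: g' = 0.4782, ΔT' = 4.3/(1−0.4782) = 8.2407 K.
Change = 8.2407 − 10.7554 = -2.51 K.

-2.51 K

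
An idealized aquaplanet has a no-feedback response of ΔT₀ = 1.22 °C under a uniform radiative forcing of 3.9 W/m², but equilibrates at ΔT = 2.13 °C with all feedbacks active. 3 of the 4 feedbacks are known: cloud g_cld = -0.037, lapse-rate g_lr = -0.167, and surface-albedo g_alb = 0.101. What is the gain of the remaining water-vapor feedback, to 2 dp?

0.53

Amplification A = ΔT/ΔT₀ = 2.13/1.22 = 1.746.
Total gain g = 1 − 1/A = 1 − 1/1.746 = 0.4273.
Known gains sum to -0.037 − 0.167 + 0.101 = -0.103.
g_wv = 0.4273 + 0.103 = 0.53.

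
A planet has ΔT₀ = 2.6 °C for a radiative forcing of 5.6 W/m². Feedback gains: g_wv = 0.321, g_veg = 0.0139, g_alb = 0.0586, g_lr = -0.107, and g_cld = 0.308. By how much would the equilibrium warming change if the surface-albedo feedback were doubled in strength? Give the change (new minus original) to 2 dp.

Original: g = 0.5945, ΔT = 2.6/(1−0.5945) = 6.4118 °C.
With doubled surface-albedo: g' = 0.6531, ΔT' = 2.6/(1−0.6531) = 7.4950 °C.
Change = 7.4950 − 6.4118 = 1.08 °C.

1.08 °C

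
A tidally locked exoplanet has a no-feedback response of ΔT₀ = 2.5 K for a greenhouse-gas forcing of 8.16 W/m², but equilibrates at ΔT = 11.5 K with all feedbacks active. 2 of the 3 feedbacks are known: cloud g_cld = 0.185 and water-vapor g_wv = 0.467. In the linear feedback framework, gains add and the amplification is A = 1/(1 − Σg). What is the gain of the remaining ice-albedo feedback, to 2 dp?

Amplification A = ΔT/ΔT₀ = 11.5/2.5 = 4.6.
Total gain g = 1 − 1/A = 1 − 1/4.6 = 0.7826.
Known gains sum to 0.185 + 0.467 = 0.652.
g_ice = 0.7826 − 0.652 = 0.13.

0.13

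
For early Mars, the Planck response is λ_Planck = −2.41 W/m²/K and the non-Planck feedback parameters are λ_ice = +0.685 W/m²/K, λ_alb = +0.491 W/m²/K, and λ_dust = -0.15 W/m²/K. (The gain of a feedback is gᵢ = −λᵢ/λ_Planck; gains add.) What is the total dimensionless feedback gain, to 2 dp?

Convert to gains: g_ice = 0.685/2.41 = 0.2842; g_alb = 0.491/2.41 = 0.2037; g_dust = -0.15/2.41 = -0.06224.
Total gain g = 0.42566.

0.43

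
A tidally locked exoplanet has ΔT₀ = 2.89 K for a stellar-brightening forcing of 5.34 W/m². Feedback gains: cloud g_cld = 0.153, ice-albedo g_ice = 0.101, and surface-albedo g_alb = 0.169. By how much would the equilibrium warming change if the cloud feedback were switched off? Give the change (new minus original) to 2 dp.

Original: g = 0.423, ΔT = 2.89/(1−0.423) = 5.0087 K.
Without cloud: g' = 0.27, ΔT' = 2.89/(1−0.27) = 3.9589 K.
Change = 3.9589 − 5.0087 = -1.05 K.

-1.05 K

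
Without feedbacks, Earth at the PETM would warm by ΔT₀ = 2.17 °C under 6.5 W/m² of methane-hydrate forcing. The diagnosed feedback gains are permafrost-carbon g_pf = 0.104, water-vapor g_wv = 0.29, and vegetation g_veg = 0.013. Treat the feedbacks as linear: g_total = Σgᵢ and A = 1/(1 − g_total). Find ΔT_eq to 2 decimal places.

Total gain g = 0.104 + 0.29 + 0.013 = 0.407.
Amplification A = 1/(1 − 0.407) = 1.686.
ΔT = 2.17 × 1.686 = 3.66 °C.

3.66 °C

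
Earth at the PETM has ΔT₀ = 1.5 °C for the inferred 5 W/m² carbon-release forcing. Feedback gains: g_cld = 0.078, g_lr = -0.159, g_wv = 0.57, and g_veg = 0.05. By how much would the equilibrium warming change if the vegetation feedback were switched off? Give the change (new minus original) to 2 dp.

-0.32 °C

Original: g = 0.539, ΔT = 1.5/(1−0.539) = 3.2538 °C.
Without vegetation: g' = 0.489, ΔT' = 1.5/(1−0.489) = 2.9354 °C.
Change = 2.9354 − 3.2538 = -0.32 °C.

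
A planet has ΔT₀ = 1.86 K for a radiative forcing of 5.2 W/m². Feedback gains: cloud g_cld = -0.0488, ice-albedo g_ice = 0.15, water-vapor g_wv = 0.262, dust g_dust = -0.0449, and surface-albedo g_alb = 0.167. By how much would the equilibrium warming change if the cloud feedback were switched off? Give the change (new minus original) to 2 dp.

0.38 K

Original: g = 0.4853, ΔT = 1.86/(1−0.4853) = 3.6138 K.
Without cloud: g' = 0.5341, ΔT' = 1.86/(1−0.5341) = 3.9923 K.
Change = 3.9923 − 3.6138 = 0.38 K.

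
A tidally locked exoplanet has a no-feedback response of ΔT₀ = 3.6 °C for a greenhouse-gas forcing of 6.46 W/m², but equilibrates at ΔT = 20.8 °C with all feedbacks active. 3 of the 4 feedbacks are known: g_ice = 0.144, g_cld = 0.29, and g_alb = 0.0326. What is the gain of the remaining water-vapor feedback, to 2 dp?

Amplification A = ΔT/ΔT₀ = 20.8/3.6 = 5.778.
Total gain g = 1 − 1/A = 1 − 1/5.778 = 0.8269.
Known gains sum to 0.144 + 0.29 + 0.0326 = 0.4666.
g_wv = 0.8269 − 0.4666 = 0.36.

0.36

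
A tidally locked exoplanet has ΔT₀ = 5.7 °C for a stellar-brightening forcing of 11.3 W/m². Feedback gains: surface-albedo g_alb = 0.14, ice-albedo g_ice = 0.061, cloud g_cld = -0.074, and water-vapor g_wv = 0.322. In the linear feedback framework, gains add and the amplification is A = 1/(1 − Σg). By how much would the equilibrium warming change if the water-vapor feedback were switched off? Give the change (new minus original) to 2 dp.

-3.82 °C

Original: g = 0.449, ΔT = 5.7/(1−0.449) = 10.3448 °C.
Without water-vapor: g' = 0.127, ΔT' = 5.7/(1−0.127) = 6.5292 °C.
Change = 6.5292 − 10.3448 = -3.82 °C.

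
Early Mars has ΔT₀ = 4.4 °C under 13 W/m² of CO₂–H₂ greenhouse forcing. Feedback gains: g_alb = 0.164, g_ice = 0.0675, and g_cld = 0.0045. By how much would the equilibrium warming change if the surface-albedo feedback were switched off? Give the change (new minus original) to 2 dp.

-1.02 °C

Original: g = 0.236, ΔT = 4.4/(1−0.236) = 5.7592 °C.
Without surface-albedo: g' = 0.072, ΔT' = 4.4/(1−0.072) = 4.7414 °C.
Change = 4.7414 − 5.7592 = -1.02 °C.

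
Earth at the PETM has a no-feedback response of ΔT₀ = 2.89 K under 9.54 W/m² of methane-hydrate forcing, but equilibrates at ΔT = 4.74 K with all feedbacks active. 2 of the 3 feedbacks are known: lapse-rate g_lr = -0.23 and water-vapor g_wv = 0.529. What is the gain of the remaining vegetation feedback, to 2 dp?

0.09

Amplification A = ΔT/ΔT₀ = 4.74/2.89 = 1.64.
Total gain g = 1 − 1/A = 1 − 1/1.64 = 0.3902.
Known gains sum to -0.23 + 0.529 = 0.299.
g_veg = 0.3902 − 0.299 = 0.09.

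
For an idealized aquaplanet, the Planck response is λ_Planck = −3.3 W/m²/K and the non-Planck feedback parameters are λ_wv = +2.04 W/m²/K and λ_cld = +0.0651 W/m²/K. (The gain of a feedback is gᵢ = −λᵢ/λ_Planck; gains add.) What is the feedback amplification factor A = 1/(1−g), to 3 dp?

2.762

Convert to gains: g_wv = 2.04/3.3 = 0.6182; g_cld = 0.0651/3.3 = 0.01973.
Total gain g = 0.63793.
A = 1/(1 − 0.63793) = 2.762.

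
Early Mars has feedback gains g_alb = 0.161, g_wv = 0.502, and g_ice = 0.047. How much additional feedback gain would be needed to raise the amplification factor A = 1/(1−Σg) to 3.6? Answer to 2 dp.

Current total gain = 0.71.
Target gain for A = 3.6: g* = 1 − 1/3.6 = 0.7222.
Additional gain needed = 0.7222 − 0.71 = 0.01.

0.01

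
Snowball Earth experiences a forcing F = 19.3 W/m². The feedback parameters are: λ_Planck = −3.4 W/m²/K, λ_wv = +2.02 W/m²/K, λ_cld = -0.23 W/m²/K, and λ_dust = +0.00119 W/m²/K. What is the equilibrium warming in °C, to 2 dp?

Net feedback parameter λ = (−3.4) + (+2.02) + (-0.23) + (+0.00119) = -1.60881 W/m²/K.
ΔT = −F/λ = −19.3/(-1.60881) = 12.00 °C.

12.00 °C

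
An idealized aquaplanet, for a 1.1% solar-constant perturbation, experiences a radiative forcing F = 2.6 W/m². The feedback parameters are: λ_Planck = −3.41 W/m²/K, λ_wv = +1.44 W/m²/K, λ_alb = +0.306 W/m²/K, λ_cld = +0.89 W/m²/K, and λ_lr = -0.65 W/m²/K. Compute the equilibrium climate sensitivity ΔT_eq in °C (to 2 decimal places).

1.83 °C

Net feedback parameter λ = (−3.41) + (+1.44) + (+0.306) + (+0.89) + (-0.65) = -1.424 W/m²/K.
ΔT = −F/λ = −2.6/(-1.424) = 1.83 °C.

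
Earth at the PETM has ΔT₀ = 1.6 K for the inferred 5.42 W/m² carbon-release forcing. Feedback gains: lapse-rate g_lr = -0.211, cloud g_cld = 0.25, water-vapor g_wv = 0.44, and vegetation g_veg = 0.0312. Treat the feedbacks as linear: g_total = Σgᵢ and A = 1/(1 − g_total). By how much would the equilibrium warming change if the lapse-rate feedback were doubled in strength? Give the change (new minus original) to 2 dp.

Original: g = 0.5102, ΔT = 1.6/(1−0.5102) = 3.2666 K.
With doubled lapse-rate: g' = 0.2992, ΔT' = 1.6/(1−0.2992) = 2.2831 K.
Change = 2.2831 − 3.2666 = -0.98 K.

-0.98 K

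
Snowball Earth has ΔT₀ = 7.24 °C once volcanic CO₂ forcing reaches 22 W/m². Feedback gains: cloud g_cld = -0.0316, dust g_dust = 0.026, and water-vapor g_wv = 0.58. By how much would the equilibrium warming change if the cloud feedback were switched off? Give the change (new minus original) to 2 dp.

Original: g = 0.5744, ΔT = 7.24/(1−0.5744) = 17.0113 °C.
Without cloud: g' = 0.606, ΔT' = 7.24/(1−0.606) = 18.3756 °C.
Change = 18.3756 − 17.0113 = 1.36 °C.

1.36 °C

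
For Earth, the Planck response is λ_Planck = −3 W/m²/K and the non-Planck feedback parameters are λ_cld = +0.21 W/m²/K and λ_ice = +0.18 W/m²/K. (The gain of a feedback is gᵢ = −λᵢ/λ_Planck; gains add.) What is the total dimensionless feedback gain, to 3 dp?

0.130

Convert to gains: g_cld = 0.21/3 = 0.07; g_ice = 0.18/3 = 0.06.
Total gain g = 0.13.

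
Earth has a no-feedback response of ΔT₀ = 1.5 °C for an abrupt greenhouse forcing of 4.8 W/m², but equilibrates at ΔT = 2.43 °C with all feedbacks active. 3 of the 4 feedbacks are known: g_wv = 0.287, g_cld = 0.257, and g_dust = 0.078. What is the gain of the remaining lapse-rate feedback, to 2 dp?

Amplification A = ΔT/ΔT₀ = 2.43/1.5 = 1.62.
Total gain g = 1 − 1/A = 1 − 1/1.62 = 0.3827.
Known gains sum to 0.287 + 0.257 + 0.078 = 0.622.
g_lr = 0.3827 − 0.622 = -0.24.

-0.24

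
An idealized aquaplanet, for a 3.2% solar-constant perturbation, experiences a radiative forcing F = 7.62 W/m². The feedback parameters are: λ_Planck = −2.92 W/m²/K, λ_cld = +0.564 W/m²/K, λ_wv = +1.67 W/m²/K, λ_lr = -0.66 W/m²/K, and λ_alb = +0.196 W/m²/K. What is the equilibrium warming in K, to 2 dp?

Net feedback parameter λ = (−2.92) + (+0.564) + (+1.67) + (-0.66) + (+0.196) = -1.15 W/m²/K.
ΔT = −F/λ = −7.62/(-1.15) = 6.63 K.

6.63 K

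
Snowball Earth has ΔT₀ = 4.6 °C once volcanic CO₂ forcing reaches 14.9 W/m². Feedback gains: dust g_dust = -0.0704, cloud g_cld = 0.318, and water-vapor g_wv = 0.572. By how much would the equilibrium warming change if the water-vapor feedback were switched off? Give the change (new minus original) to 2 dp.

-19.39 °C

Original: g = 0.8196, ΔT = 4.6/(1−0.8196) = 25.4989 °C.
Without water-vapor: g' = 0.2476, ΔT' = 4.6/(1−0.2476) = 6.1138 °C.
Change = 6.1138 − 25.4989 = -19.39 °C.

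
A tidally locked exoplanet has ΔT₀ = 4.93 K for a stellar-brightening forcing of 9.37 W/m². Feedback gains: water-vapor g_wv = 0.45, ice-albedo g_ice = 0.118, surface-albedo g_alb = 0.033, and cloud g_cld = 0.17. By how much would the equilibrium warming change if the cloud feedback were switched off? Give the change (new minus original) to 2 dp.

-9.17 K

Original: g = 0.771, ΔT = 4.93/(1−0.771) = 21.5284 K.
Without cloud: g' = 0.601, ΔT' = 4.93/(1−0.601) = 12.3559 K.
Change = 12.3559 − 21.5284 = -9.17 K.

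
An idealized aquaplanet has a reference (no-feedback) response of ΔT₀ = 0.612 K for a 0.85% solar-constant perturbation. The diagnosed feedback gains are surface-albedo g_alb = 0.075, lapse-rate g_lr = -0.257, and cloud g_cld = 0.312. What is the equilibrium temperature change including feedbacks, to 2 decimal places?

0.70 K

Total gain g = 0.075 − 0.257 + 0.312 = 0.13.
Amplification A = 1/(1 − 0.13) = 1.149.
ΔT = 0.612 × 1.149 = 0.70 K.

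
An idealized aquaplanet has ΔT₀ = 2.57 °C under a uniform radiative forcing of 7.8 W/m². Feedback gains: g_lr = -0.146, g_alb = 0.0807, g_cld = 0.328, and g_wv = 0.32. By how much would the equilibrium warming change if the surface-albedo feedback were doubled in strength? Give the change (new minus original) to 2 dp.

1.48 °C

Original: g = 0.5827, ΔT = 2.57/(1−0.5827) = 6.1586 °C.
With doubled surface-albedo: g' = 0.6634, ΔT' = 2.57/(1−0.6634) = 7.6352 °C.
Change = 7.6352 − 6.1586 = 1.48 °C.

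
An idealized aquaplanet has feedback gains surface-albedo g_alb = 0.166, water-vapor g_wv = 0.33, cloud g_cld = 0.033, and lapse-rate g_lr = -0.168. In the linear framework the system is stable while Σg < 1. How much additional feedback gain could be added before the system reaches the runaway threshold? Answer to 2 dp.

Current total gain = 0.166 + 0.33 + 0.033 − 0.168 = 0.361.
Margin to runaway = 1 − 0.361 = 0.64.

0.64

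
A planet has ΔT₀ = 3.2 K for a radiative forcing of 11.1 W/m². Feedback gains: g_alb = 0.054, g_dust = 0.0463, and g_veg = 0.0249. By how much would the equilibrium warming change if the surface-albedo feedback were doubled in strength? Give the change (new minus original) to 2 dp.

0.24 K

Original: g = 0.1252, ΔT = 3.2/(1−0.1252) = 3.6580 K.
With doubled surface-albedo: g' = 0.1792, ΔT' = 3.2/(1−0.1792) = 3.8986 K.
Change = 3.8986 − 3.6580 = 0.24 K.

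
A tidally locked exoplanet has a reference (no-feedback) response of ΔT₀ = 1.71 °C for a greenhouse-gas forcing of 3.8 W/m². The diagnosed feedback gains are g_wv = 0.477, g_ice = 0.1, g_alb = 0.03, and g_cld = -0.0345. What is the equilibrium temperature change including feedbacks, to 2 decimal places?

Total gain g = 0.477 + 0.1 + 0.03 − 0.0345 = 0.5725.
Amplification A = 1/(1 − 0.5725) = 2.339.
ΔT = 1.71 × 2.339 = 4.00 °C.

4.00 °C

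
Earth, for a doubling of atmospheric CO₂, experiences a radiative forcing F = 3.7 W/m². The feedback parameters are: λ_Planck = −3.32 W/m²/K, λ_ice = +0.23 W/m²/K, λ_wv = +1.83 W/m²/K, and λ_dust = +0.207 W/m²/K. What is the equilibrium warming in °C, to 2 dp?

Net feedback parameter λ = (−3.32) + (+0.23) + (+1.83) + (+0.207) = -1.053 W/m²/K.
ΔT = −F/λ = −3.7/(-1.053) = 3.51 °C.

3.51 °C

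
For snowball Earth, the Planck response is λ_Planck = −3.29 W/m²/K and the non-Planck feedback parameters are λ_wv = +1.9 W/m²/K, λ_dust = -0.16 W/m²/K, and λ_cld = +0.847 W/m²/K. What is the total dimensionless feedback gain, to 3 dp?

Convert to gains: g_wv = 1.9/3.29 = 0.5775; g_dust = -0.16/3.29 = -0.04863; g_cld = 0.847/3.29 = 0.2574.
Total gain g = 0.78627.

0.786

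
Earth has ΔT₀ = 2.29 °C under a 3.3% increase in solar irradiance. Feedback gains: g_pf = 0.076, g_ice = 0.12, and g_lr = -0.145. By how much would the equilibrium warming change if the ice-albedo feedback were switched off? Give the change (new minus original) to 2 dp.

Original: g = 0.051, ΔT = 2.29/(1−0.051) = 2.4131 °C.
Without ice-albedo: g' = -0.069, ΔT' = 2.29/(1+0.069) = 2.1422 °C.
Change = 2.1422 − 2.4131 = -0.27 °C.

-0.27 °C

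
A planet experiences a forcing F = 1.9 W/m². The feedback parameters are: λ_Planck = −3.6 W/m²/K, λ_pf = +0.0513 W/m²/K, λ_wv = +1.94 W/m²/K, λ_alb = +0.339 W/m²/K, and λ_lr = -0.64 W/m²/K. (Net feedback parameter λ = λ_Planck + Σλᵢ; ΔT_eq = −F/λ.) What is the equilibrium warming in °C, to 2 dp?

0.99 °C

Net feedback parameter λ = (−3.6) + (+0.0513) + (+1.94) + (+0.339) + (-0.64) = -1.9097 W/m²/K.
ΔT = −F/λ = −1.9/(-1.9097) = 0.99 °C.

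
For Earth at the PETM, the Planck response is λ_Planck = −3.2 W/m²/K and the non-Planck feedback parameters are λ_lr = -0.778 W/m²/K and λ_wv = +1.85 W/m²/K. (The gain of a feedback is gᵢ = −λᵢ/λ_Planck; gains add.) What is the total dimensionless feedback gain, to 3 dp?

Convert to gains: g_lr = -0.778/3.2 = -0.2431; g_wv = 1.85/3.2 = 0.5781.
Total gain g = 0.335.

0.335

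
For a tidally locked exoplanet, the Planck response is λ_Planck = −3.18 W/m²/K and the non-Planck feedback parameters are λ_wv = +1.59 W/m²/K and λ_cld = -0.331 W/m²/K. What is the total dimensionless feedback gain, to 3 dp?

Convert to gains: g_wv = 1.59/3.18 = 0.5; g_cld = -0.331/3.18 = -0.1041.
Total gain g = 0.3959.

0.396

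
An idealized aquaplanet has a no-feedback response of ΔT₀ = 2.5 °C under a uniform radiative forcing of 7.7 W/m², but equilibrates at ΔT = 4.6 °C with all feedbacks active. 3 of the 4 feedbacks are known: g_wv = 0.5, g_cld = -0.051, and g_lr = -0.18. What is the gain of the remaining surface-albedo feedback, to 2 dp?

Amplification A = ΔT/ΔT₀ = 4.6/2.5 = 1.84.
Total gain g = 1 − 1/A = 1 − 1/1.84 = 0.4565.
Known gains sum to 0.5 − 0.051 − 0.18 = 0.269.
g_alb = 0.4565 − 0.269 = 0.19.

0.19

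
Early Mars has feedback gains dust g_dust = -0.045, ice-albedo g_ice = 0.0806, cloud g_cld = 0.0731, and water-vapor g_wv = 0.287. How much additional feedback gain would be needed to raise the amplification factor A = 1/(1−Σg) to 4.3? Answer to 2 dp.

0.37

Current total gain = 0.3957.
Target gain for A = 4.3: g* = 1 − 1/4.3 = 0.7674.
Additional gain needed = 0.7674 − 0.3957 = 0.37.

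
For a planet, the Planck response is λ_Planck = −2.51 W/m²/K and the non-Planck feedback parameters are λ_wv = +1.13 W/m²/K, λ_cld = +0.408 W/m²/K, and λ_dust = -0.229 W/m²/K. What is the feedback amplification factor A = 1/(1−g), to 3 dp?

2.090

Convert to gains: g_wv = 1.13/2.51 = 0.4502; g_cld = 0.408/2.51 = 0.1625; g_dust = -0.229/2.51 = -0.09124.
Total gain g = 0.52146.
A = 1/(1 − 0.52146) = 2.090.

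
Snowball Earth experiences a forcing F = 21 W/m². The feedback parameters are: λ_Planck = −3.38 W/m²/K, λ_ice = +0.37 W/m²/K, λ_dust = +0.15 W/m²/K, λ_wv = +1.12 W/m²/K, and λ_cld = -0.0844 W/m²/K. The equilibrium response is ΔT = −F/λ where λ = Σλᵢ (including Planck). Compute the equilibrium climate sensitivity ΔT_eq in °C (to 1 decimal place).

Net feedback parameter λ = (−3.38) + (+0.37) + (+0.15) + (+1.12) + (-0.0844) = -1.8244 W/m²/K.
ΔT = −F/λ = −21/(-1.8244) = 11.5 °C.

11.5 °C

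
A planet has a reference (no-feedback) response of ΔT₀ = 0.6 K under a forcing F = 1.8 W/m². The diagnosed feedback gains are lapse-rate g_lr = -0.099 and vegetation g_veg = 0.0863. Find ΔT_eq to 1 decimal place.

Total gain g = -0.099 + 0.0863 = -0.0127.
Amplification A = 1/(1 + 0.0127) = 0.9875.
ΔT = 0.6 × 0.9875 = 0.6 K.

0.6 K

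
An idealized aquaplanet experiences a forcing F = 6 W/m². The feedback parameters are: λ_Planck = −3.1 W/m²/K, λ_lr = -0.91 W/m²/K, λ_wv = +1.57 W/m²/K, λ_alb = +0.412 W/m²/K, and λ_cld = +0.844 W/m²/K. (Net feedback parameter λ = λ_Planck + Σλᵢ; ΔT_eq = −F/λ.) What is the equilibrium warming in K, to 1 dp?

5.1 K

Net feedback parameter λ = (−3.1) + (-0.91) + (+1.57) + (+0.412) + (+0.844) = -1.184 W/m²/K.
ΔT = −F/λ = −6/(-1.184) = 5.1 K.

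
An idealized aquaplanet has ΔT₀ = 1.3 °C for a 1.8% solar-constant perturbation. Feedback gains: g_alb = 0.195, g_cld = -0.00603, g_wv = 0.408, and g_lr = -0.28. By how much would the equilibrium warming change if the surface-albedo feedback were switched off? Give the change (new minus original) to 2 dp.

-0.42 °C

Original: g = 0.31697, ΔT = 1.3/(1−0.31697) = 1.9033 °C.
Without surface-albedo: g' = 0.12197, ΔT' = 1.3/(1−0.12197) = 1.4806 °C.
Change = 1.4806 − 1.9033 = -0.42 °C.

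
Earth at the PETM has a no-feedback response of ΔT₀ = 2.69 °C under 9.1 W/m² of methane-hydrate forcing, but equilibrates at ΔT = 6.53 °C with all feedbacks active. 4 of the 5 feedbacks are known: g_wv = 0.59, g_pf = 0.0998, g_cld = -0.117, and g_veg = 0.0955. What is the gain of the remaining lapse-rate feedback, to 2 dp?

-0.08

Amplification A = ΔT/ΔT₀ = 6.53/2.69 = 2.428.
Total gain g = 1 − 1/A = 1 − 1/2.428 = 0.5881.
Known gains sum to 0.59 + 0.0998 − 0.117 + 0.0955 = 0.6683.
g_lr = 0.5881 − 0.6683 = -0.08.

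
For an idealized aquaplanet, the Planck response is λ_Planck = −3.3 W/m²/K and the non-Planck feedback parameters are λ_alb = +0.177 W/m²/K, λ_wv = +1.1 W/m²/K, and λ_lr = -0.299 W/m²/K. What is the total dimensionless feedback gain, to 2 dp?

Convert to gains: g_alb = 0.177/3.3 = 0.05364; g_wv = 1.1/3.3 = 0.3333; g_lr = -0.299/3.3 = -0.09061.
Total gain g = 0.29633.

0.30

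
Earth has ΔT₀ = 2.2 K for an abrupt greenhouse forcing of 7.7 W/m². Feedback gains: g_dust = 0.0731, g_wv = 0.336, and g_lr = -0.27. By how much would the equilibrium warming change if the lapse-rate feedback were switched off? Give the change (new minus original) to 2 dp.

Original: g = 0.1391, ΔT = 2.2/(1−0.1391) = 2.5555 K.
Without lapse-rate: g' = 0.4091, ΔT' = 2.2/(1−0.4091) = 3.7231 K.
Change = 3.7231 − 2.5555 = 1.17 K.

1.17 K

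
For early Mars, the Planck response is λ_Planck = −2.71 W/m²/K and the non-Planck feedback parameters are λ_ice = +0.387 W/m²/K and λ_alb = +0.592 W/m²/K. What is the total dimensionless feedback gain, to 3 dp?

Convert to gains: g_ice = 0.387/2.71 = 0.1428; g_alb = 0.592/2.71 = 0.2185.
Total gain g = 0.3613.

0.361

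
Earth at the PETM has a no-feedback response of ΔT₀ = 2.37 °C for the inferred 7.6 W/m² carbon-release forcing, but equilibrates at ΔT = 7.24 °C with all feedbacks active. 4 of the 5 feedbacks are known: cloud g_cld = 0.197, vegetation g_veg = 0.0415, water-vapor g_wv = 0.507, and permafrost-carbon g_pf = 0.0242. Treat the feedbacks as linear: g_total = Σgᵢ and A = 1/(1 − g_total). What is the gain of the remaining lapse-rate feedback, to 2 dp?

Amplification A = ΔT/ΔT₀ = 7.24/2.37 = 3.055.
Total gain g = 1 − 1/A = 1 − 1/3.055 = 0.6727.
Known gains sum to 0.197 + 0.0415 + 0.507 + 0.0242 = 0.7697.
g_lr = 0.6727 − 0.7697 = -0.10.

-0.10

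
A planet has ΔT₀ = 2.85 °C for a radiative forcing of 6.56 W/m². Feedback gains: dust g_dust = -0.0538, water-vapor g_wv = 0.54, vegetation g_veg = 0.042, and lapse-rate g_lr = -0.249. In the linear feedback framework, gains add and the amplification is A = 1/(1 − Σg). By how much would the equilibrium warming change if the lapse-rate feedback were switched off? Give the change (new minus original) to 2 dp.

2.09 °C

Original: g = 0.2792, ΔT = 2.85/(1−0.2792) = 3.9539 °C.
Without lapse-rate: g' = 0.5282, ΔT' = 2.85/(1−0.5282) = 6.0407 °C.
Change = 6.0407 − 3.9539 = 2.09 °C.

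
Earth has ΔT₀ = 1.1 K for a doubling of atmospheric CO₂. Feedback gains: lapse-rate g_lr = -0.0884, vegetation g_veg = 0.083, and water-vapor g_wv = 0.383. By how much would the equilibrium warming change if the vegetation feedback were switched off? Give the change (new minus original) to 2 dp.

Original: g = 0.3776, ΔT = 1.1/(1−0.3776) = 1.7674 K.
Without vegetation: g' = 0.2946, ΔT' = 1.1/(1−0.2946) = 1.5594 K.
Change = 1.5594 − 1.7674 = -0.21 K.

-0.21 K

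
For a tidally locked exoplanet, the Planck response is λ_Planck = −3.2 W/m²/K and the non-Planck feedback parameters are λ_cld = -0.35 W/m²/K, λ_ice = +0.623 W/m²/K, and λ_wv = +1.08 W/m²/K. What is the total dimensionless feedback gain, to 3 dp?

0.423

Convert to gains: g_cld = -0.35/3.2 = -0.1094; g_ice = 0.623/3.2 = 0.1947; g_wv = 1.08/3.2 = 0.3375.
Total gain g = 0.4228.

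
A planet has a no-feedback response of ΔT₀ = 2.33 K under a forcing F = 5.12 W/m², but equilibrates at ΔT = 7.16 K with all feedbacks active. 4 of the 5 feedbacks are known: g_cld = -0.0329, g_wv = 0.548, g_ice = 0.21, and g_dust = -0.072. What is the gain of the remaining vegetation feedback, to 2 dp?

Amplification A = ΔT/ΔT₀ = 7.16/2.33 = 3.073.
Total gain g = 1 − 1/A = 1 − 1/3.073 = 0.6746.
Known gains sum to -0.0329 + 0.548 + 0.21 − 0.072 = 0.6531.
g_veg = 0.6746 − 0.6531 = 0.02.

0.02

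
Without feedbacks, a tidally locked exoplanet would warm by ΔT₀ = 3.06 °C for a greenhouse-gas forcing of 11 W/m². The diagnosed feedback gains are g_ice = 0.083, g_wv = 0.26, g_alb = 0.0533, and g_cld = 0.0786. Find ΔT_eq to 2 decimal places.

5.83 °C

Total gain g = 0.083 + 0.26 + 0.0533 + 0.0786 = 0.4749.
Amplification A = 1/(1 − 0.4749) = 1.904.
ΔT = 3.06 × 1.904 = 5.83 °C.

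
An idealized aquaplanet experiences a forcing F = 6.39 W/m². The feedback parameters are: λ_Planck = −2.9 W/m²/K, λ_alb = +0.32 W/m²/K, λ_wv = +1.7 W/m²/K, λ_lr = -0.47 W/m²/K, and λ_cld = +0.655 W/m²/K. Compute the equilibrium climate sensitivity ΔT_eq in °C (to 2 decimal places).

9.19 °C

Net feedback parameter λ = (−2.9) + (+0.32) + (+1.7) + (-0.47) + (+0.655) = -0.695 W/m²/K.
ΔT = −F/λ = −6.39/(-0.695) = 9.19 °C.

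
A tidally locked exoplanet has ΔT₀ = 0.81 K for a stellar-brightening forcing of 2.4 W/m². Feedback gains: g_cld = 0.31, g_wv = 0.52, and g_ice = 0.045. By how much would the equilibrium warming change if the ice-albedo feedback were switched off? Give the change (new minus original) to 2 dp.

Original: g = 0.875, ΔT = 0.81/(1−0.875) = 6.4800 K.
Without ice-albedo: g' = 0.83, ΔT' = 0.81/(1−0.83) = 4.7647 K.
Change = 4.7647 − 6.4800 = -1.72 K.

-1.72 K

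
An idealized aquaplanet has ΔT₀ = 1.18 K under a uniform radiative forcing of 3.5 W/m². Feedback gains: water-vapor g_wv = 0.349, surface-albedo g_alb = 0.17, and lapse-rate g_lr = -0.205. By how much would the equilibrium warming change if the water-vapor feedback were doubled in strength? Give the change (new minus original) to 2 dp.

Original: g = 0.314, ΔT = 1.18/(1−0.314) = 1.7201 K.
With doubled water-vapor: g' = 0.663, ΔT' = 1.18/(1−0.663) = 3.5015 K.
Change = 3.5015 − 1.7201 = 1.78 K.

1.78 K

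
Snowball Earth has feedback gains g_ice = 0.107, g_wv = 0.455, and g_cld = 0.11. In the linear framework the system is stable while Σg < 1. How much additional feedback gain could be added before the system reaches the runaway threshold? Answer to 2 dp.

0.33

Current total gain = 0.107 + 0.455 + 0.11 = 0.672.
Margin to runaway = 1 − 0.672 = 0.33.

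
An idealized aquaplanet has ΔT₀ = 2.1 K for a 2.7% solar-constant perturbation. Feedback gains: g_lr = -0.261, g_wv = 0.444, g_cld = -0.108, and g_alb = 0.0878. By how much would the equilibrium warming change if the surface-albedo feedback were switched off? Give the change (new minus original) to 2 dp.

-0.24 K

Original: g = 0.1628, ΔT = 2.1/(1−0.1628) = 2.5084 K.
Without surface-albedo: g' = 0.075, ΔT' = 2.1/(1−0.075) = 2.2703 K.
Change = 2.2703 − 2.5084 = -0.24 K.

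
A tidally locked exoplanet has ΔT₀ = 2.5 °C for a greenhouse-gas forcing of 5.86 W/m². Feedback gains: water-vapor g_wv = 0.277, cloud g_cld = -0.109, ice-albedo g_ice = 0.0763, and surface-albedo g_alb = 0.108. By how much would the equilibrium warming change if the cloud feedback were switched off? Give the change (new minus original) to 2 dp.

0.78 °C

Original: g = 0.3523, ΔT = 2.5/(1−0.3523) = 3.8598 °C.
Without cloud: g' = 0.4613, ΔT' = 2.5/(1−0.4613) = 4.6408 °C.
Change = 4.6408 − 3.8598 = 0.78 °C.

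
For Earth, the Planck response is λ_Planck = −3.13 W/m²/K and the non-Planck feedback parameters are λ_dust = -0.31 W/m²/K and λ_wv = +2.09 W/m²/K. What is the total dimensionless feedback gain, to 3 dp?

Convert to gains: g_dust = -0.31/3.13 = -0.09904; g_wv = 2.09/3.13 = 0.6677.
Total gain g = 0.56866.

0.569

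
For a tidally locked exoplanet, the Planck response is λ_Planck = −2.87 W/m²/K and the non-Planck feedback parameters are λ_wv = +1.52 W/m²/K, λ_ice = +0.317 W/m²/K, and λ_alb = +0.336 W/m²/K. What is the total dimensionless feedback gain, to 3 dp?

0.757

Convert to gains: g_wv = 1.52/2.87 = 0.5296; g_ice = 0.317/2.87 = 0.1105; g_alb = 0.336/2.87 = 0.1171.
Total gain g = 0.7572.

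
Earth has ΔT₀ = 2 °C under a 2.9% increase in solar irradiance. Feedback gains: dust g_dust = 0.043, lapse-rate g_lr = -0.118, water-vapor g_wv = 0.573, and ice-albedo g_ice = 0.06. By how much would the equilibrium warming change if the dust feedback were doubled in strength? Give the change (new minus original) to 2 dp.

Original: g = 0.558, ΔT = 2/(1−0.558) = 4.5249 °C.
With doubled dust: g' = 0.601, ΔT' = 2/(1−0.601) = 5.0125 °C.
Change = 5.0125 − 4.5249 = 0.49 °C.

0.49 °C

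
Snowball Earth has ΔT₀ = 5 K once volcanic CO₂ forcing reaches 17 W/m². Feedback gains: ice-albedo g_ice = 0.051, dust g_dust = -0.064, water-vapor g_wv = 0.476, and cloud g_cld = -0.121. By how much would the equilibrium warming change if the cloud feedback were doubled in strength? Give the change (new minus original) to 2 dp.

Original: g = 0.342, ΔT = 5/(1−0.342) = 7.5988 K.
With doubled cloud: g' = 0.221, ΔT' = 5/(1−0.221) = 6.4185 K.
Change = 6.4185 − 7.5988 = -1.18 K.

-1.18 K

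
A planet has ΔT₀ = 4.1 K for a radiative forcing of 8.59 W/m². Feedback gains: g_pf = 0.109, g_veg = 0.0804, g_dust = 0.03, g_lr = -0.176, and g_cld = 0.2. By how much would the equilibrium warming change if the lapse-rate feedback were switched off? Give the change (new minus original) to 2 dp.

1.64 K

Original: g = 0.2434, ΔT = 4.1/(1−0.2434) = 5.4190 K.
Without lapse-rate: g' = 0.4194, ΔT' = 4.1/(1−0.4194) = 7.0617 K.
Change = 7.0617 − 5.4190 = 1.64 K.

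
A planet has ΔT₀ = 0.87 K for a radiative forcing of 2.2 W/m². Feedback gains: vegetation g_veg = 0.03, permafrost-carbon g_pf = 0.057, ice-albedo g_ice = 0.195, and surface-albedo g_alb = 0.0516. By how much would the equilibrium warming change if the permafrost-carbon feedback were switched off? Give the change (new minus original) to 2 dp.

Original: g = 0.3336, ΔT = 0.87/(1−0.3336) = 1.3055 K.
Without permafrost-carbon: g' = 0.2766, ΔT' = 0.87/(1−0.2766) = 1.2027 K.
Change = 1.2027 − 1.3055 = -0.10 K.

-0.10 K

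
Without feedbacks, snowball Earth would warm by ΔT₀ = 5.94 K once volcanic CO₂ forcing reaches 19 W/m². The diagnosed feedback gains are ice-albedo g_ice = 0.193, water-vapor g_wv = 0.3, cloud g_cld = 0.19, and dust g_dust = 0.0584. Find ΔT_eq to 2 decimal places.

22.97 K

Total gain g = 0.193 + 0.3 + 0.19 + 0.0584 = 0.7414.
Amplification A = 1/(1 − 0.7414) = 3.867.
ΔT = 5.94 × 3.867 = 22.97 K.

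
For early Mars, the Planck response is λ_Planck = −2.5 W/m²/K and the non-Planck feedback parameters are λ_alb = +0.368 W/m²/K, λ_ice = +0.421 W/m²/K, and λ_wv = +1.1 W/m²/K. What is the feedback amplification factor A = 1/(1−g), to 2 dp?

Convert to gains: g_alb = 0.368/2.5 = 0.1472; g_ice = 0.421/2.5 = 0.1684; g_wv = 1.1/2.5 = 0.44.
Total gain g = 0.7556.
A = 1/(1 − 0.7556) = 4.09.

4.09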